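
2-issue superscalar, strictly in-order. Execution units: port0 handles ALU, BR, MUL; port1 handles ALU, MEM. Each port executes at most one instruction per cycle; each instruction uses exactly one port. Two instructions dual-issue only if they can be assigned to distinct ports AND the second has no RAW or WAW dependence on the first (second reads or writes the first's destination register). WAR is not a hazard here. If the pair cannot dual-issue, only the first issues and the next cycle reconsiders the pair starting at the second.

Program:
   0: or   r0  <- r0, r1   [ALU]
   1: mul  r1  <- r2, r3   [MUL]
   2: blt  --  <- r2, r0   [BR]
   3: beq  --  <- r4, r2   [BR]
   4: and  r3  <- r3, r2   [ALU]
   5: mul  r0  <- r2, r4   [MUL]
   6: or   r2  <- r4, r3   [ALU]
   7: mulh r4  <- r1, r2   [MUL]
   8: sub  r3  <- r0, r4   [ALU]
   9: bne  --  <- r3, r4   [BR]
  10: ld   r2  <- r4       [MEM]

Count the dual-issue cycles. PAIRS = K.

t=0 i0&i1:or.ALU/mul.MUL ; dual
t=1 i2:blt.BR ; no-port BR/BR
t=2 i3&i4:beq.BR/and.ALU ; dual
t=3 i5&i6:mul.MUL/or.ALU ; dual
t=4 i7:mulh.MUL ; RAW r4
t=5 i8:sub.ALU ; RAW r3
t=6 i9&i10:bne.BR/ld.MEM ; dual

PAIRS = 4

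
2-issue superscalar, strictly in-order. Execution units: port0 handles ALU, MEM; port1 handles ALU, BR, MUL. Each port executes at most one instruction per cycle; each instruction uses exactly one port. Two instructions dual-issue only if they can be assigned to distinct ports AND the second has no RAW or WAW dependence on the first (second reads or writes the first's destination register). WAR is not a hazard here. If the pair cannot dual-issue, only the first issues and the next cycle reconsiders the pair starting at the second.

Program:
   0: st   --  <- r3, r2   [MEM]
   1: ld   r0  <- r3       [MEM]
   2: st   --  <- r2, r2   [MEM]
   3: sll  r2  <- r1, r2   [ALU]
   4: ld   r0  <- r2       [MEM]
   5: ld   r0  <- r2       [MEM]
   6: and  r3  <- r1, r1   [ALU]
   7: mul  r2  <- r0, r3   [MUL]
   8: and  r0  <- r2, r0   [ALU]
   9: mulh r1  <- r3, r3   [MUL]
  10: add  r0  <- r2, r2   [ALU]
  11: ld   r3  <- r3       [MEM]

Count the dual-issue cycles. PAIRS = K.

PAIRS = 4

[0] i0  st  -- no-port MEM/MEM
[1] i1  ld  -- no-port MEM/MEM
[2] i2&i3  st sll  -- dual
[3] i4  ld  -- no-port MEM/MEM
[4] i5&i6  ld and  -- dual
[5] i7  mul  -- RAW r2
[6] i8&i9  and mulh  -- dual
[7] i10&i11  add ld  -- dual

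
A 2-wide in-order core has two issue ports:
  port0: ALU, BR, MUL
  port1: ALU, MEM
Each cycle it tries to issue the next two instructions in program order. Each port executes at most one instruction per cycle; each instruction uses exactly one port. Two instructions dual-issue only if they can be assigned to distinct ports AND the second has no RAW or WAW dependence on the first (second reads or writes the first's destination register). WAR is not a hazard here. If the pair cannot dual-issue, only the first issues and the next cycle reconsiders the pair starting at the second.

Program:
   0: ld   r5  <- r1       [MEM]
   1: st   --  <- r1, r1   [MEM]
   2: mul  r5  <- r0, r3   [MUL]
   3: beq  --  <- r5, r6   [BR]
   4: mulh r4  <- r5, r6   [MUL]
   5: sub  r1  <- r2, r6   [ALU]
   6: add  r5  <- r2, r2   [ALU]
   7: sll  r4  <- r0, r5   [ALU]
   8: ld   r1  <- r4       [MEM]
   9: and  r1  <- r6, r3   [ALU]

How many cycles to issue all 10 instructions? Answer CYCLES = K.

CYCLES = 8

c0: i0 ld  no-port MEM/MEM
c1: i1+i2 st mul  2-wide
c2: i3 beq  no-port BR/MUL
c3: i4+i5 mulh sub  2-wide
c4: i6 add  RAW r5
c5: i7 sll  RAW r4
c6: i8 ld  WAW r1
c7: i9 and  tail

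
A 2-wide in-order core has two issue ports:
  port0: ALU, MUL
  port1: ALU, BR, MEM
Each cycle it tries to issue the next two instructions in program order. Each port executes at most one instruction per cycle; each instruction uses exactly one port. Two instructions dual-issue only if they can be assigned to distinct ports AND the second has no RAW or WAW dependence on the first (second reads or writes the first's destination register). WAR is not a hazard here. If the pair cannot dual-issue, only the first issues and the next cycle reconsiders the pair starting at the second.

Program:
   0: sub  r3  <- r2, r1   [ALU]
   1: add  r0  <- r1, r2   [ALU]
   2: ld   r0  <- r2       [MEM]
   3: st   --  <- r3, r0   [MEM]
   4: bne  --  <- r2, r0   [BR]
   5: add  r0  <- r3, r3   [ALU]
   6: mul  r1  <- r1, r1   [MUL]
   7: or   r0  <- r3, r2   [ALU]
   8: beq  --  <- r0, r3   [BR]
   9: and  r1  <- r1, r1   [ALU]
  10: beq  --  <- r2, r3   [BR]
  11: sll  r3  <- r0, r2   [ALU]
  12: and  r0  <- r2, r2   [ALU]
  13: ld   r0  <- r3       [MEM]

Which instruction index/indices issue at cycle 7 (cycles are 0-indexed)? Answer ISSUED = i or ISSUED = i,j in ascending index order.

[0] i0&i1  sub/add  -- dual
[1] i2  ld  -- no-port MEM/MEM
[2] i3  st  -- no-port MEM/BR
[3] i4&i5  bne/add  -- dual
[4] i6&i7  mul/or  -- dual
[5] i8&i9  beq/and  -- dual
[6] i10&i11  beq/sll  -- dual
[7] i12  and  -- WAW r0
[8] i13  ld  -- tail

ISSUED = 12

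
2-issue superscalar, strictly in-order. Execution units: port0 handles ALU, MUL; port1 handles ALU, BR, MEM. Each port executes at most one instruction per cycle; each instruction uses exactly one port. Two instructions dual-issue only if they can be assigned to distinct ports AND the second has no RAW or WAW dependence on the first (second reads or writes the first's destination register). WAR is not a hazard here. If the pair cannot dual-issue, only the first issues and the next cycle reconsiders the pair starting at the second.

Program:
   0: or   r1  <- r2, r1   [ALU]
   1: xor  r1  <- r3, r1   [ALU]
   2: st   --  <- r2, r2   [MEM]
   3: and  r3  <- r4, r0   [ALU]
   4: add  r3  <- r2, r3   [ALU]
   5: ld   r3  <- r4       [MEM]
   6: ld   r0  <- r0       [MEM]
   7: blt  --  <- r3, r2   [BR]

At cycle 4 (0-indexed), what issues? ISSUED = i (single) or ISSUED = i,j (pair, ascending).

[0] i0  or.ALU  -- RAW+WAW r1
[1] i1,i2  xor.ALU/st.MEM  -- pair
[2] i3  and.ALU  -- RAW+WAW r3
[3] i4  add.ALU  -- WAW r3
[4] i5  ld.MEM  -- no-port MEM/MEM
[5] i6  ld.MEM  -- no-port MEM/BR
[6] i7  blt.BR  -- tail

ISSUED = 5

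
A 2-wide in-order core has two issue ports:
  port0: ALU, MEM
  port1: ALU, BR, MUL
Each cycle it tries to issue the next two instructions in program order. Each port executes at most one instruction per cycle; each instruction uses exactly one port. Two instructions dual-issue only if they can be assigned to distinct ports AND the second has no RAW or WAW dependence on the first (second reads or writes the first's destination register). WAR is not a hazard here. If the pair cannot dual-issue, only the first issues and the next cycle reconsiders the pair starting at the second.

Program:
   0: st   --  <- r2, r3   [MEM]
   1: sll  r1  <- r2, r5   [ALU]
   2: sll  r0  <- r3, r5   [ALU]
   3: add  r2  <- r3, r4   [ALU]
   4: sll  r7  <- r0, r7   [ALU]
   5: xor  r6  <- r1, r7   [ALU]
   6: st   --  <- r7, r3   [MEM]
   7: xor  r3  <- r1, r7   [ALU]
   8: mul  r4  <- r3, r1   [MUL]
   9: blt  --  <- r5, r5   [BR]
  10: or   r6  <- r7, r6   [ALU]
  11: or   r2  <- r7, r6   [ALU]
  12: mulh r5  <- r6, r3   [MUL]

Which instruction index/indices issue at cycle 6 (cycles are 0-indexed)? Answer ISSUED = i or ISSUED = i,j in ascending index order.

c0: i0+i1 st;sll  2-wide
c1: i2+i3 sll;add  2-wide
c2: i4 sll  RAW r7
c3: i5+i6 xor;st  2-wide
c4: i7 xor  RAW r3
c5: i8 mul  no-port MUL/BR
c6: i9+i10 blt;or  2-wide
c7: i11+i12 or;mulh  2-wide

ISSUED = 9,10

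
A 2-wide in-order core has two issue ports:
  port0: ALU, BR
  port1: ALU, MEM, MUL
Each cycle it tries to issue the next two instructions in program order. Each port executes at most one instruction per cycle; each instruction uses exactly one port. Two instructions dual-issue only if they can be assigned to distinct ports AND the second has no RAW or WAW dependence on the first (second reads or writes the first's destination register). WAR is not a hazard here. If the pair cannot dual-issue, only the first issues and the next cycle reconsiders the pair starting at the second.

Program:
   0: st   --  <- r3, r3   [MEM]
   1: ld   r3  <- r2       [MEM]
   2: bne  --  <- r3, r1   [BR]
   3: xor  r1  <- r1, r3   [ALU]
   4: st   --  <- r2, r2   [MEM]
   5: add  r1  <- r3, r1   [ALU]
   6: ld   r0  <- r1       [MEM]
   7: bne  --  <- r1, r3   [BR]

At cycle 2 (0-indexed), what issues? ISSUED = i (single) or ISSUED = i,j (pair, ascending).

ISSUED = 2,3

0. st @i0  | no-port MEM/MEM
1. ld @i1  | RAW r3
2. bne;xor @i2/i3  | dual
3. st;add @i4/i5  | dual
4. ld;bne @i6/i7  | dual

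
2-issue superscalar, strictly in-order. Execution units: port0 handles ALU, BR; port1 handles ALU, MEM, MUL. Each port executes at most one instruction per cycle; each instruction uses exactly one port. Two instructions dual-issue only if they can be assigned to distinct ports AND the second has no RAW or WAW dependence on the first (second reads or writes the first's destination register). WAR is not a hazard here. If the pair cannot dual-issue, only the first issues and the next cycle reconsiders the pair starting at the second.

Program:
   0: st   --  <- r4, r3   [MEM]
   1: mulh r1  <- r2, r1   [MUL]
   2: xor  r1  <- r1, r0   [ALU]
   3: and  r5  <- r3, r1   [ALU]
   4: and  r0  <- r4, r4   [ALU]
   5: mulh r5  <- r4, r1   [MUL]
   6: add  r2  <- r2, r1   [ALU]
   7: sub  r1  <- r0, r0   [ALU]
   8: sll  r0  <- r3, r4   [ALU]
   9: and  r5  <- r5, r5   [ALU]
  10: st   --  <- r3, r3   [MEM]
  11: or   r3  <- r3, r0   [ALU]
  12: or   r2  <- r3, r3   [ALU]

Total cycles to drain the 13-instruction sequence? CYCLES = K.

c0: i0 st  no-port MEM/MUL
c1: i1 mulh  RAW+WAW r1
c2: i2 xor  RAW r1
c3: i3+i4 and;and  2-wide
c4: i5+i6 mulh;add  2-wide
c5: i7+i8 sub;sll  2-wide
c6: i9+i10 and;st  2-wide
c7: i11 or  RAW r3
c8: i12 or  tail

CYCLES = 9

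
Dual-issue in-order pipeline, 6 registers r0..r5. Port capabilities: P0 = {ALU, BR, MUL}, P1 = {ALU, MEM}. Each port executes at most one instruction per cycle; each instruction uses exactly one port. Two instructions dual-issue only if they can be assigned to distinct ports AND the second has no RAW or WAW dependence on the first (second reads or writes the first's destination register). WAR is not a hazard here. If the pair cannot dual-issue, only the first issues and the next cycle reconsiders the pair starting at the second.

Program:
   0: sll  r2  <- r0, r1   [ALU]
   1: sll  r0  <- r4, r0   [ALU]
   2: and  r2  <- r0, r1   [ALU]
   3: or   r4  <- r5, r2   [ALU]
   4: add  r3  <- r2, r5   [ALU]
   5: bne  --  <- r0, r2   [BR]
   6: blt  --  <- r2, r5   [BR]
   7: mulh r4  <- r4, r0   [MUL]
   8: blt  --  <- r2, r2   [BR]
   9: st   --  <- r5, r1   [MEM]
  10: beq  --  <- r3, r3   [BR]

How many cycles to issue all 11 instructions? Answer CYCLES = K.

#0 head=0: sll+sll i0/i1 pair
#1 head=2: and i2 RAW r2
#2 head=3: or+add i3/i4 pair
#3 head=5: bne i5 no-port BR/BR
#4 head=6: blt i6 no-port BR/MUL
#5 head=7: mulh i7 no-port MUL/BR
#6 head=8: blt+st i8/i9 pair
#7 head=10: beq i10 tail

CYCLES = 8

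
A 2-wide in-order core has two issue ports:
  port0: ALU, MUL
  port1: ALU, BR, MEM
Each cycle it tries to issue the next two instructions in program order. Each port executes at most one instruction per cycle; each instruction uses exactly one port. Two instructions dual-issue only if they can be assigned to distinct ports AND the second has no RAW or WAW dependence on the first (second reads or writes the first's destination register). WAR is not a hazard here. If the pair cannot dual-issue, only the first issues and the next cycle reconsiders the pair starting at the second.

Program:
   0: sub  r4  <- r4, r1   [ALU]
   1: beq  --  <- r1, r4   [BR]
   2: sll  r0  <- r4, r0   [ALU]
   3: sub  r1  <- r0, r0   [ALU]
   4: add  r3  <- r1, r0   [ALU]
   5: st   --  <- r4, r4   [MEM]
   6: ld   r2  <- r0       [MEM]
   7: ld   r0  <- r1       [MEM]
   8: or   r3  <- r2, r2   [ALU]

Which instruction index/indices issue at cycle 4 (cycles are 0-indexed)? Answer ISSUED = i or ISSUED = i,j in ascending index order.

t=0 i0:sub.ALU ; RAW r4
t=1 i1,i2:beq.BR;sll.ALU ; pair
t=2 i3:sub.ALU ; RAW r1
t=3 i4,i5:add.ALU;st.MEM ; pair
t=4 i6:ld.MEM ; no-port MEM/MEM
t=5 i7,i8:ld.MEM;or.ALU ; pair

ISSUED = 6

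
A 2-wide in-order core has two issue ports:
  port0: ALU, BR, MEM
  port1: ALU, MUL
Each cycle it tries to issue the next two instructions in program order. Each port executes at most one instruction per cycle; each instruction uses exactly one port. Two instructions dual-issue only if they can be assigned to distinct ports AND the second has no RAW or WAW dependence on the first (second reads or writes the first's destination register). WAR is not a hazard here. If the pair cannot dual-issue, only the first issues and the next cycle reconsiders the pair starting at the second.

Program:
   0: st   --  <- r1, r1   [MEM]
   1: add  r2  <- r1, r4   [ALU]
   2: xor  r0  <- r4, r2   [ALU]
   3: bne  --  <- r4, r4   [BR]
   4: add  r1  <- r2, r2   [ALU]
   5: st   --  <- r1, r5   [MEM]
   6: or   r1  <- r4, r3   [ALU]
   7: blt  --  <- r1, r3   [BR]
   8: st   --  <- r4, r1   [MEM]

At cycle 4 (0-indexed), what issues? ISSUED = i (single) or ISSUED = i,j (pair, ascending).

ISSUED = 7

0. st add @i0,i1  | dual
1. xor bne @i2,i3  | dual
2. add @i4  | RAW r1
3. st or @i5,i6  | dual
4. blt @i7  | no-port BR/MEM
5. st @i8  | tail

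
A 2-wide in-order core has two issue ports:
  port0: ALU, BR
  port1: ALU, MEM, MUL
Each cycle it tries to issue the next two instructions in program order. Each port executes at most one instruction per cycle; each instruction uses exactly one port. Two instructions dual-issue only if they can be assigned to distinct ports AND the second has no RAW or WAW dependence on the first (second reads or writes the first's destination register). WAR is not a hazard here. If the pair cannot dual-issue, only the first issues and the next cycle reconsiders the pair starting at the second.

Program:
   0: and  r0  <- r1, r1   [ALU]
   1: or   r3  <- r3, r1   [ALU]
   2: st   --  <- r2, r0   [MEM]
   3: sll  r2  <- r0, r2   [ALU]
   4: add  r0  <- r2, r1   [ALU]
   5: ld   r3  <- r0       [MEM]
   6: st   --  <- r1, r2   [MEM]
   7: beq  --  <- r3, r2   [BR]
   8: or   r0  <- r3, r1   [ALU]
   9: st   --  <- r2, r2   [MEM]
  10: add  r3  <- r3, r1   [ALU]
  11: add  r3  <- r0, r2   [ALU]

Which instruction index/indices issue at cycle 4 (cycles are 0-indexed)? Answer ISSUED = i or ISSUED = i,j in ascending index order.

t=0 i0,i1:and+or ; pair
t=1 i2,i3:st+sll ; pair
t=2 i4:add ; RAW r0
t=3 i5:ld ; no-port MEM/MEM
t=4 i6,i7:st+beq ; pair
t=5 i8,i9:or+st ; pair
t=6 i10:add ; WAW r3
t=7 i11:add ; tail

ISSUED = 6,7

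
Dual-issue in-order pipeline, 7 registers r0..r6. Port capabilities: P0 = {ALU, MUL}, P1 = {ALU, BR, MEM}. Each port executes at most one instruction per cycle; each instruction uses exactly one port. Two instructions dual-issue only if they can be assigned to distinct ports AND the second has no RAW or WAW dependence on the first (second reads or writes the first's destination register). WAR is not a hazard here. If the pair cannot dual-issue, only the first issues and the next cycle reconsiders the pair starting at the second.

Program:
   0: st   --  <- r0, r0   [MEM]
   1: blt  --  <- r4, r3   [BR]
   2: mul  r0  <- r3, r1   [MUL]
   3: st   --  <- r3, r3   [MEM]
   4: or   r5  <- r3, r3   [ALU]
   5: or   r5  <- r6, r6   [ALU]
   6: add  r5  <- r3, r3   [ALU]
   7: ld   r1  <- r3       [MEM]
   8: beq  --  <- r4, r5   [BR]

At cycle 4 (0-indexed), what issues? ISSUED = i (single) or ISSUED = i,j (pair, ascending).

[0] i0  st.MEM  -- no-port MEM/BR
[1] i1,i2  blt.BR;mul.MUL  -- pair
[2] i3,i4  st.MEM;or.ALU  -- pair
[3] i5  or.ALU  -- WAW r5
[4] i6,i7  add.ALU;ld.MEM  -- pair
[5] i8  beq.BR  -- tail

ISSUED = 6,7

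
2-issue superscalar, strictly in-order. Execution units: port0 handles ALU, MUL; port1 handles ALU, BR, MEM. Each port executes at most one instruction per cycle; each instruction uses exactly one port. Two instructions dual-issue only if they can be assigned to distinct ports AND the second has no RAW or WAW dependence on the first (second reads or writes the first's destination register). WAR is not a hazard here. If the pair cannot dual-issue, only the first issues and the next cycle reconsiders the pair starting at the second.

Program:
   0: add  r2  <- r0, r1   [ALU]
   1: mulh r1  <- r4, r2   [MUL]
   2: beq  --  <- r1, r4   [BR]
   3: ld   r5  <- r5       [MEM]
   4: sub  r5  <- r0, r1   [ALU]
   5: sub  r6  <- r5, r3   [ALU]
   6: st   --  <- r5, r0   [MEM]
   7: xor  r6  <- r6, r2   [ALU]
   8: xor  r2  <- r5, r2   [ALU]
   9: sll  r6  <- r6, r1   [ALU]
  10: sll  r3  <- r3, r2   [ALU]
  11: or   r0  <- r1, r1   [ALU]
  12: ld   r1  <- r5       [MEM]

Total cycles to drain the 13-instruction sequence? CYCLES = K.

CYCLES = 9

0. add.ALU @i0  | RAW r2
1. mulh.MUL @i1  | RAW r1
2. beq.BR @i2  | no-port BR/MEM
3. ld.MEM @i3  | WAW r5
4. sub.ALU @i4  | RAW r5
5. sub.ALU;st.MEM @i5/i6  | 2-wide
6. xor.ALU;xor.ALU @i7/i8  | 2-wide
7. sll.ALU;sll.ALU @i9/i10  | 2-wide
8. or.ALU;ld.MEM @i11/i12  | 2-wide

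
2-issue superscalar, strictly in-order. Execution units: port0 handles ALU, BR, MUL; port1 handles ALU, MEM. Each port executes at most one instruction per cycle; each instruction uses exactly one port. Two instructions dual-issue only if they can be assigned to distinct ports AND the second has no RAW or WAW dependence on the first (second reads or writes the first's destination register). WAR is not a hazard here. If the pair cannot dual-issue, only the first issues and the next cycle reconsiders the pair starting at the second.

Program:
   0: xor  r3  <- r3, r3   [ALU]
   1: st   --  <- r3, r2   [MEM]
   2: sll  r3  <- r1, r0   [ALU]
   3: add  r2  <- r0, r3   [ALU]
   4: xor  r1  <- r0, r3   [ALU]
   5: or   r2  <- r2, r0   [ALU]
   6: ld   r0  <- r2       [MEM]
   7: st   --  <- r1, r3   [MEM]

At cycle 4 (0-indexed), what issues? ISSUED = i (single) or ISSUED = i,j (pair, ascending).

ISSUED = 6

  cy0 -> i0 (xor) RAW r3
  cy1 -> i1+i2 (st+sll) pair
  cy2 -> i3+i4 (add+xor) pair
  cy3 -> i5 (or) RAW r2
  cy4 -> i6 (ld) no-port MEM/MEM
  cy5 -> i7 (st) tail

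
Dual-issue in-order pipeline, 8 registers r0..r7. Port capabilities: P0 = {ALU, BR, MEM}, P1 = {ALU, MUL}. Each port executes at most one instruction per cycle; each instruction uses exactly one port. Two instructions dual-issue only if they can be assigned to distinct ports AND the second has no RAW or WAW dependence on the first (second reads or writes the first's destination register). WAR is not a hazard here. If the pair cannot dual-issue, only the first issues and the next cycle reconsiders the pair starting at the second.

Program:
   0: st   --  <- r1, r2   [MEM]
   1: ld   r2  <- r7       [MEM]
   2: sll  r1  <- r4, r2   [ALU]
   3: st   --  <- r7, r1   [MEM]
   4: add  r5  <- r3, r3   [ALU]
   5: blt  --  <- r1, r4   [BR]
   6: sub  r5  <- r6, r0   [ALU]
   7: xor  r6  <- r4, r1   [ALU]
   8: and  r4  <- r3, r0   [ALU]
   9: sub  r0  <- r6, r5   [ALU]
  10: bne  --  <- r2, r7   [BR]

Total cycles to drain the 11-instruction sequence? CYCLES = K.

#0 head=0: st.MEM i0 no-port MEM/MEM
#1 head=1: ld.MEM i1 RAW r2
#2 head=2: sll.ALU i2 RAW r1
#3 head=3: st.MEM/add.ALU i3+i4 dual
#4 head=5: blt.BR/sub.ALU i5+i6 dual
#5 head=7: xor.ALU/and.ALU i7+i8 dual
#6 head=9: sub.ALU/bne.BR i9+i10 dual

CYCLES = 7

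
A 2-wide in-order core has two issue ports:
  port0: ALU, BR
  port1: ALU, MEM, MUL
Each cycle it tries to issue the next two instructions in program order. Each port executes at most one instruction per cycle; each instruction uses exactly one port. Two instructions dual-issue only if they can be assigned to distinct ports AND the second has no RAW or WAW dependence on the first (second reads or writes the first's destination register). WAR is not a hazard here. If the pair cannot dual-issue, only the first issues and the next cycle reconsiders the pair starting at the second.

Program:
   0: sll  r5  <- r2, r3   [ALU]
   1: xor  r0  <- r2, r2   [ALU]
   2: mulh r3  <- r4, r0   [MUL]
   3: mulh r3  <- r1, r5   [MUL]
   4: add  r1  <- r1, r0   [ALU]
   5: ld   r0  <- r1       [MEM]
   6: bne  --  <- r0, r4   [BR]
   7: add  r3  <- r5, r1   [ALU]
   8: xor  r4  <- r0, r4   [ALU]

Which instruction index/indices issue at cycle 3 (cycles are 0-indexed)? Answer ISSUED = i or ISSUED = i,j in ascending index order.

#0 head=0: sll/xor i0&i1 dual
#1 head=2: mulh i2 no-port MUL/MUL
#2 head=3: mulh/add i3&i4 dual
#3 head=5: ld i5 RAW r0
#4 head=6: bne/add i6&i7 dual
#5 head=8: xor i8 tail

ISSUED = 5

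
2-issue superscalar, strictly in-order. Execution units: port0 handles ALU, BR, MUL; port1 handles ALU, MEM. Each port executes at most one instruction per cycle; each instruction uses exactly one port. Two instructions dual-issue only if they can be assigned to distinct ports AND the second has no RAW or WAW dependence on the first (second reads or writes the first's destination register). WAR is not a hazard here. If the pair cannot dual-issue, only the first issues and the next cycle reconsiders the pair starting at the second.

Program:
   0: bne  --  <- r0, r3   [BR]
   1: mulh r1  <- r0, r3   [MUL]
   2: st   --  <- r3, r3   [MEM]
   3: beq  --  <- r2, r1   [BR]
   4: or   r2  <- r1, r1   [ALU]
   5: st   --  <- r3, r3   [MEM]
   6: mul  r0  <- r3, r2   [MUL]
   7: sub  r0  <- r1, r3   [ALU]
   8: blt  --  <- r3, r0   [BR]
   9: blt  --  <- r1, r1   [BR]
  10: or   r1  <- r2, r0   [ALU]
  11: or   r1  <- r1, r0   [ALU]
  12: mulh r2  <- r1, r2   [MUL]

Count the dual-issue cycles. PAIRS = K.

#0 head=0: bne i0 no-port BR/MUL
#1 head=1: mulh/st i1+i2 dual
#2 head=3: beq/or i3+i4 dual
#3 head=5: st/mul i5+i6 dual
#4 head=7: sub i7 RAW r0
#5 head=8: blt i8 no-port BR/BR
#6 head=9: blt/or i9+i10 dual
#7 head=11: or i11 RAW r1
#8 head=12: mulh i12 tail

PAIRS = 4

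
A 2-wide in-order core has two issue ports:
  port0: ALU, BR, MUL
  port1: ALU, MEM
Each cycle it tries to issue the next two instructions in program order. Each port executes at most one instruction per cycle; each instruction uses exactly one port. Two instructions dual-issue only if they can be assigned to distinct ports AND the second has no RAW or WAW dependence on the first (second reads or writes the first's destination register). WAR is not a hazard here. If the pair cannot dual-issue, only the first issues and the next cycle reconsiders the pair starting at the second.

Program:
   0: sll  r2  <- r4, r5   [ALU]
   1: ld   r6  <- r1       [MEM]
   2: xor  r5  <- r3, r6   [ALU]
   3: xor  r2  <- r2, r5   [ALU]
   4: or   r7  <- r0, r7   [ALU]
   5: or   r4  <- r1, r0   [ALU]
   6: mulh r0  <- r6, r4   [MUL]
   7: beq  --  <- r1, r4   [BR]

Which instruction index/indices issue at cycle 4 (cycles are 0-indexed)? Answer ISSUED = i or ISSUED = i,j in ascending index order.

ISSUED = 6

[0] i0,i1  sll.ALU ld.MEM  -- 2-wide
[1] i2  xor.ALU  -- RAW r5
[2] i3,i4  xor.ALU or.ALU  -- 2-wide
[3] i5  or.ALU  -- RAW r4
[4] i6  mulh.MUL  -- no-port MUL/BR
[5] i7  beq.BR  -- tail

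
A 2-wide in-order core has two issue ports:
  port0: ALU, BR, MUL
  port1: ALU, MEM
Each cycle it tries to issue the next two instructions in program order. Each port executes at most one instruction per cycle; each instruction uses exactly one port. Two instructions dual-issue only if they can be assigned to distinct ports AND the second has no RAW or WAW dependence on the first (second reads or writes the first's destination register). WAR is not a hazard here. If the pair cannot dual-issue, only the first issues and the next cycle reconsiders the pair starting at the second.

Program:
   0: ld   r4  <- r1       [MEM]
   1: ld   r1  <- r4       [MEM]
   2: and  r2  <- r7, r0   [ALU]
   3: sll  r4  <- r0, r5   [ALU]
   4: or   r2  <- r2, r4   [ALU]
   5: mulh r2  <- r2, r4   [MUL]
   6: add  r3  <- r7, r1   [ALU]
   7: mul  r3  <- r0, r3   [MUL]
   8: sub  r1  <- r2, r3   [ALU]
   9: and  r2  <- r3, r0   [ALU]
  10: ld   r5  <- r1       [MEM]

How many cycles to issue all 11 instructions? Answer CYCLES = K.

CYCLES = 8

c0: i0 ld.MEM  no-port MEM/MEM
c1: i1+i2 ld.MEM and.ALU  2-wide
c2: i3 sll.ALU  RAW r4
c3: i4 or.ALU  RAW+WAW r2
c4: i5+i6 mulh.MUL add.ALU  2-wide
c5: i7 mul.MUL  RAW r3
c6: i8+i9 sub.ALU and.ALU  2-wide
c7: i10 ld.MEM  tail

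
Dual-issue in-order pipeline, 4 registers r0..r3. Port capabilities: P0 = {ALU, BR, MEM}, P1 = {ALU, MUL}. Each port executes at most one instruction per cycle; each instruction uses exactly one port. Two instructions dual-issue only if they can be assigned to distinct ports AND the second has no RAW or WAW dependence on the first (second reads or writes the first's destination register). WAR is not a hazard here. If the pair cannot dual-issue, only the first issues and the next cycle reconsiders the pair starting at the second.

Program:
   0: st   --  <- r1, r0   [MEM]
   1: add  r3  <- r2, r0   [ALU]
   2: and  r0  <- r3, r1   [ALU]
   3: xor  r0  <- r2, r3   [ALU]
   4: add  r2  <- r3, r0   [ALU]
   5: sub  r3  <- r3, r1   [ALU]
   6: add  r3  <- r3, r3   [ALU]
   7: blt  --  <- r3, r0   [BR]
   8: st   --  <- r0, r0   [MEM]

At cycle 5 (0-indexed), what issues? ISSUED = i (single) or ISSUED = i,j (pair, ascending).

c0: i0&i1 st+add  2-wide
c1: i2 and  WAW r0
c2: i3 xor  RAW r0
c3: i4&i5 add+sub  2-wide
c4: i6 add  RAW r3
c5: i7 blt  no-port BR/MEM
c6: i8 st  tail

ISSUED = 7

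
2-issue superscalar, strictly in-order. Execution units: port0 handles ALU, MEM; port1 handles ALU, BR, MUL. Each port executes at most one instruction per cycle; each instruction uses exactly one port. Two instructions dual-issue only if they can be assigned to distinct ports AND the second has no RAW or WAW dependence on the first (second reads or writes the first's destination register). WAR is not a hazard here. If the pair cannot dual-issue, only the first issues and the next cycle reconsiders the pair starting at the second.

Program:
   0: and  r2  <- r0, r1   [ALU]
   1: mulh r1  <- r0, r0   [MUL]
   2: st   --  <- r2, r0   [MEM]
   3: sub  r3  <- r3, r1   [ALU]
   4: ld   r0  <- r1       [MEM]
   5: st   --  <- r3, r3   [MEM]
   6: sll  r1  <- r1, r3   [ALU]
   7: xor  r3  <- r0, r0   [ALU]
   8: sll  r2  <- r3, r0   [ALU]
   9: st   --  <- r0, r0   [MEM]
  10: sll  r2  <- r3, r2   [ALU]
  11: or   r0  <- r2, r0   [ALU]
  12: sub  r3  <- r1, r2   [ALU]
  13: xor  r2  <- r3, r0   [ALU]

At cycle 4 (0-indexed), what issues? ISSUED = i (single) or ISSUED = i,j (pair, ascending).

ISSUED = 7

  cy0 -> i0+i1 (and.ALU mulh.MUL) 2-wide
  cy1 -> i2+i3 (st.MEM sub.ALU) 2-wide
  cy2 -> i4 (ld.MEM) no-port MEM/MEM
  cy3 -> i5+i6 (st.MEM sll.ALU) 2-wide
  cy4 -> i7 (xor.ALU) RAW r3
  cy5 -> i8+i9 (sll.ALU st.MEM) 2-wide
  cy6 -> i10 (sll.ALU) RAW r2
  cy7 -> i11+i12 (or.ALU sub.ALU) 2-wide
  cy8 -> i13 (xor.ALU) tail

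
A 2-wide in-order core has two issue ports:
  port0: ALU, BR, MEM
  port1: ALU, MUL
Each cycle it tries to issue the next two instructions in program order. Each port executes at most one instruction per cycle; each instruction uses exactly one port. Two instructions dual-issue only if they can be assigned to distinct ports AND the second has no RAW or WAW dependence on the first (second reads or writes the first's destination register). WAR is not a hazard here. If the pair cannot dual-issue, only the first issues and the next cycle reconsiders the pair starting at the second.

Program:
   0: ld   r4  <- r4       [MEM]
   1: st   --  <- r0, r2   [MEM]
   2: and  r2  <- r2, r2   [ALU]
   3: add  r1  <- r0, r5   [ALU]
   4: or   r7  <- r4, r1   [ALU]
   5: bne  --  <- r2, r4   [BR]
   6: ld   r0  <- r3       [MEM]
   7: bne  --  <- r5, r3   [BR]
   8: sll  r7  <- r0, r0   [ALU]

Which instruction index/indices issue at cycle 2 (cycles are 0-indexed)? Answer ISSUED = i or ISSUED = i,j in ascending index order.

ISSUED = 3

[0] i0  ld.MEM  -- no-port MEM/MEM
[1] i1+i2  st.MEM/and.ALU  -- 2-wide
[2] i3  add.ALU  -- RAW r1
[3] i4+i5  or.ALU/bne.BR  -- 2-wide
[4] i6  ld.MEM  -- no-port MEM/BR
[5] i7+i8  bne.BR/sll.ALU  -- 2-wide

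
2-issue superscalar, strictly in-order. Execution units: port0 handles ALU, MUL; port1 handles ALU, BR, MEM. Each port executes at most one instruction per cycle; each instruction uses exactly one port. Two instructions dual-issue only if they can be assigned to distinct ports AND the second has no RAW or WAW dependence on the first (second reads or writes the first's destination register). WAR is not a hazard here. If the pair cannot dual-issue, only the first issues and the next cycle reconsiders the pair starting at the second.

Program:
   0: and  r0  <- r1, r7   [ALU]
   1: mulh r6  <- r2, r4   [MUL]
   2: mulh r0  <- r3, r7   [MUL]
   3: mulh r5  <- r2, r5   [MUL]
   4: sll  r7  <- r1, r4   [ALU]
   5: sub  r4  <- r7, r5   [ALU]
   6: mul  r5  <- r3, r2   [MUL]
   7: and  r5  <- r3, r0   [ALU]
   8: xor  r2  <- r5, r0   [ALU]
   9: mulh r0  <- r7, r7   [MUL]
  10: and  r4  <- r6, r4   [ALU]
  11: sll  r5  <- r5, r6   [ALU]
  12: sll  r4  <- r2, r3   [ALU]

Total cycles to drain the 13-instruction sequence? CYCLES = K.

[0] i0+i1  and.ALU mulh.MUL  -- pair
[1] i2  mulh.MUL  -- no-port MUL/MUL
[2] i3+i4  mulh.MUL sll.ALU  -- pair
[3] i5+i6  sub.ALU mul.MUL  -- pair
[4] i7  and.ALU  -- RAW r5
[5] i8+i9  xor.ALU mulh.MUL  -- pair
[6] i10+i11  and.ALU sll.ALU  -- pair
[7] i12  sll.ALU  -- tail

CYCLES = 8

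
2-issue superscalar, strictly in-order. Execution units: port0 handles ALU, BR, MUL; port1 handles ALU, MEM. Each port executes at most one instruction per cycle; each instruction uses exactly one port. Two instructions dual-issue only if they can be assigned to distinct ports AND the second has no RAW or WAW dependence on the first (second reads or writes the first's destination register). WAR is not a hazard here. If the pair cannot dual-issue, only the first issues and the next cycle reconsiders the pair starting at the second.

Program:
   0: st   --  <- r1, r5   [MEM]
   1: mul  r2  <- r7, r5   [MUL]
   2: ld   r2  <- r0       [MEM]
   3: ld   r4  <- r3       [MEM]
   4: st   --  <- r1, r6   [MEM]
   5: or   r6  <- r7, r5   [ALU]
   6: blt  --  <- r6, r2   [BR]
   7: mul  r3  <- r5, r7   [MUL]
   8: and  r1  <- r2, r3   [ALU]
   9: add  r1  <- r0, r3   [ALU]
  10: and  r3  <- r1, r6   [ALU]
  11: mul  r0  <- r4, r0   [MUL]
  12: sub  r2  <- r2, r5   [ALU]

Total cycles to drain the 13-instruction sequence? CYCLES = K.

0. st mul @i0&i1  | dual
1. ld @i2  | no-port MEM/MEM
2. ld @i3  | no-port MEM/MEM
3. st or @i4&i5  | dual
4. blt @i6  | no-port BR/MUL
5. mul @i7  | RAW r3
6. and @i8  | WAW r1
7. add @i9  | RAW r1
8. and mul @i10&i11  | dual
9. sub @i12  | tail

CYCLES = 10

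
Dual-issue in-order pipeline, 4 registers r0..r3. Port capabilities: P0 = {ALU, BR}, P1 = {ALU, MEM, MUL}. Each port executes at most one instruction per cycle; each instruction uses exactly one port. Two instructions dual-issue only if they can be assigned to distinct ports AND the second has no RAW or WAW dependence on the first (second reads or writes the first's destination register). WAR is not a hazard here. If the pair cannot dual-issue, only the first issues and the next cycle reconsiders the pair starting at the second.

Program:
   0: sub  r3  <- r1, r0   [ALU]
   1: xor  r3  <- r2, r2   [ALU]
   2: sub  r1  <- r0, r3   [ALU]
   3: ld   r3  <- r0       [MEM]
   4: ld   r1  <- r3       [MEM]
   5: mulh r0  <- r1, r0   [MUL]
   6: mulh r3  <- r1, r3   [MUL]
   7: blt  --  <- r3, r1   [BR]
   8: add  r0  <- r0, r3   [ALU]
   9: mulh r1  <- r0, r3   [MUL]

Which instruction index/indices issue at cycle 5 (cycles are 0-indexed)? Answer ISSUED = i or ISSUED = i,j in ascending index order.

t=0 i0:sub.ALU ; WAW r3
t=1 i1:xor.ALU ; RAW r3
t=2 i2,i3:sub.ALU+ld.MEM ; 2-wide
t=3 i4:ld.MEM ; no-port MEM/MUL
t=4 i5:mulh.MUL ; no-port MUL/MUL
t=5 i6:mulh.MUL ; RAW r3
t=6 i7,i8:blt.BR+add.ALU ; 2-wide
t=7 i9:mulh.MUL ; tail

ISSUED = 6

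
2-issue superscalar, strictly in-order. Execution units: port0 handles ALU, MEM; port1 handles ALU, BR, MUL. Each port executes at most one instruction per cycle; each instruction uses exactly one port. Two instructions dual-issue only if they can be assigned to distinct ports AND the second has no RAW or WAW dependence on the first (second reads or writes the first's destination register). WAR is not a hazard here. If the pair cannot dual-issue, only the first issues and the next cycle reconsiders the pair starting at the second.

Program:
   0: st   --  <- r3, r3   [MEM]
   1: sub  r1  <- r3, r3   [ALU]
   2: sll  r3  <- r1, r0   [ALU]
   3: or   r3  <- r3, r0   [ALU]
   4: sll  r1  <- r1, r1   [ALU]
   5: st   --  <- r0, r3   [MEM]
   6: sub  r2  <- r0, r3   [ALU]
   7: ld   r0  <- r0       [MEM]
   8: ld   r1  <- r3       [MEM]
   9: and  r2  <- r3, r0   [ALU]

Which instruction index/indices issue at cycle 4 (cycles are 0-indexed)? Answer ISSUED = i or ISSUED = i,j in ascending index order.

0. st.MEM sub.ALU @i0+i1  | pair
1. sll.ALU @i2  | RAW+WAW r3
2. or.ALU sll.ALU @i3+i4  | pair
3. st.MEM sub.ALU @i5+i6  | pair
4. ld.MEM @i7  | no-port MEM/MEM
5. ld.MEM and.ALU @i8+i9  | pair

ISSUED = 7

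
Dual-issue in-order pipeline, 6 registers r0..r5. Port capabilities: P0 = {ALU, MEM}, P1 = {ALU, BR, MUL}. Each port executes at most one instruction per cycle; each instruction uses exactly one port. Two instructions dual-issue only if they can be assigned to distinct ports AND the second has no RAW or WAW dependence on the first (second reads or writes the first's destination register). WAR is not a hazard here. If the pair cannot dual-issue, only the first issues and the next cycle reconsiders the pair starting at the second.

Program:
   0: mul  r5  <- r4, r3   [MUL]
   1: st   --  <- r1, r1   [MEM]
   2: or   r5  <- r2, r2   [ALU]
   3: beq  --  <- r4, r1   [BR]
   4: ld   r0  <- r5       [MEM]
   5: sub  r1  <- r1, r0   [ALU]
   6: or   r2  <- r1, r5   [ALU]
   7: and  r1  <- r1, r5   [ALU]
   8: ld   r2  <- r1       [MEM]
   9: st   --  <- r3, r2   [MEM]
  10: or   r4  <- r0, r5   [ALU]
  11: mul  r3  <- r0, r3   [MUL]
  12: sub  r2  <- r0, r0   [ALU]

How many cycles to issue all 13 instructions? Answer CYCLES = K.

[0] i0/i1  mul;st  -- dual
[1] i2/i3  or;beq  -- dual
[2] i4  ld  -- RAW r0
[3] i5  sub  -- RAW r1
[4] i6/i7  or;and  -- dual
[5] i8  ld  -- no-port MEM/MEM
[6] i9/i10  st;or  -- dual
[7] i11/i12  mul;sub  -- dual

CYCLES = 8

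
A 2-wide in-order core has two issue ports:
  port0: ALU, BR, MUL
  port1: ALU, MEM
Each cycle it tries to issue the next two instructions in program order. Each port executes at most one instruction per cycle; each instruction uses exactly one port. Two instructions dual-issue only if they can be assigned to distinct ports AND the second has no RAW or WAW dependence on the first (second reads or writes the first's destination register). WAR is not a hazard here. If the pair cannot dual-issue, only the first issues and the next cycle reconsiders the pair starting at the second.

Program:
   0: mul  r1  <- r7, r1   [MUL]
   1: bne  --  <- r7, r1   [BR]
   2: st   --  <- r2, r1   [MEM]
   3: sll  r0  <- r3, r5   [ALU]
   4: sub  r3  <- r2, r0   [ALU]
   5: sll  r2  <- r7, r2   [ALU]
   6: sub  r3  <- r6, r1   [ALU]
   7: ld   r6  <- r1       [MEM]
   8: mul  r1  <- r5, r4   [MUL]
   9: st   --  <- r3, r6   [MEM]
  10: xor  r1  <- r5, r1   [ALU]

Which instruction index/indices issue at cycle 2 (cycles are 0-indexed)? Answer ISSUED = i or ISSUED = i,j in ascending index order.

#0 head=0: mul.MUL i0 no-port MUL/BR
#1 head=1: bne.BR;st.MEM i1,i2 pair
#2 head=3: sll.ALU i3 RAW r0
#3 head=4: sub.ALU;sll.ALU i4,i5 pair
#4 head=6: sub.ALU;ld.MEM i6,i7 pair
#5 head=8: mul.MUL;st.MEM i8,i9 pair
#6 head=10: xor.ALU i10 tail

ISSUED = 3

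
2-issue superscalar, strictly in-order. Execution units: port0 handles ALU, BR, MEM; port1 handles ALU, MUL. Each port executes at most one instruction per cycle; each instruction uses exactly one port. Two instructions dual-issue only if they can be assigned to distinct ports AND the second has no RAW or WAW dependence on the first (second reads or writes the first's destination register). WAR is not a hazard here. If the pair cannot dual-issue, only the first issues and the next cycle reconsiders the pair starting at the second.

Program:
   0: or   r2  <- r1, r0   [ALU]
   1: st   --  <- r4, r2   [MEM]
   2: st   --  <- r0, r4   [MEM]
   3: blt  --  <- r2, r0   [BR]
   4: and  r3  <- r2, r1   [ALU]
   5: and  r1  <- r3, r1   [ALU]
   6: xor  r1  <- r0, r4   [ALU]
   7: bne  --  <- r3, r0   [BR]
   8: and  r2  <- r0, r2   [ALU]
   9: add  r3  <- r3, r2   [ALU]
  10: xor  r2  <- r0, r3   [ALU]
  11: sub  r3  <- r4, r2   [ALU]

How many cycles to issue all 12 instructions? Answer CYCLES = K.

CYCLES = 10

  cy0 -> i0 (or.ALU) RAW r2
  cy1 -> i1 (st.MEM) no-port MEM/MEM
  cy2 -> i2 (st.MEM) no-port MEM/BR
  cy3 -> i3+i4 (blt.BR/and.ALU) dual
  cy4 -> i5 (and.ALU) WAW r1
  cy5 -> i6+i7 (xor.ALU/bne.BR) dual
  cy6 -> i8 (and.ALU) RAW r2
  cy7 -> i9 (add.ALU) RAW r3
  cy8 -> i10 (xor.ALU) RAW r2
  cy9 -> i11 (sub.ALU) tail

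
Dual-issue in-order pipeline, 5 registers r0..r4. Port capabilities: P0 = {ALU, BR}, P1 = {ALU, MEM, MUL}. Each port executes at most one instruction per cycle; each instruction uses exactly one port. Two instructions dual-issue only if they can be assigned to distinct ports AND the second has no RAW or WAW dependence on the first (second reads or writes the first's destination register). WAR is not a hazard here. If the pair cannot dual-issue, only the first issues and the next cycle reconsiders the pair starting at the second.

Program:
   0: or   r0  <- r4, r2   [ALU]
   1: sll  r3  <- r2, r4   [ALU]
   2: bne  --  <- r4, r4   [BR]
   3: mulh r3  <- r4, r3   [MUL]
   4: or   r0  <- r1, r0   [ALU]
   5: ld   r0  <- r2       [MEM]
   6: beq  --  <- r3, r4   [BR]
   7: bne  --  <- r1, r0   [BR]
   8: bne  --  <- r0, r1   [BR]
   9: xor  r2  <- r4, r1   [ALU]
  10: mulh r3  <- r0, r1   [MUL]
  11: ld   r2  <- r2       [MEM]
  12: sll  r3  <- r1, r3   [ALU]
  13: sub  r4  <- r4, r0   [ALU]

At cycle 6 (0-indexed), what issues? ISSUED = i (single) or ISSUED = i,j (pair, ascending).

0. or.ALU/sll.ALU @i0+i1  | dual
1. bne.BR/mulh.MUL @i2+i3  | dual
2. or.ALU @i4  | WAW r0
3. ld.MEM/beq.BR @i5+i6  | dual
4. bne.BR @i7  | no-port BR/BR
5. bne.BR/xor.ALU @i8+i9  | dual
6. mulh.MUL @i10  | no-port MUL/MEM
7. ld.MEM/sll.ALU @i11+i12  | dual
8. sub.ALU @i13  | tail

ISSUED = 10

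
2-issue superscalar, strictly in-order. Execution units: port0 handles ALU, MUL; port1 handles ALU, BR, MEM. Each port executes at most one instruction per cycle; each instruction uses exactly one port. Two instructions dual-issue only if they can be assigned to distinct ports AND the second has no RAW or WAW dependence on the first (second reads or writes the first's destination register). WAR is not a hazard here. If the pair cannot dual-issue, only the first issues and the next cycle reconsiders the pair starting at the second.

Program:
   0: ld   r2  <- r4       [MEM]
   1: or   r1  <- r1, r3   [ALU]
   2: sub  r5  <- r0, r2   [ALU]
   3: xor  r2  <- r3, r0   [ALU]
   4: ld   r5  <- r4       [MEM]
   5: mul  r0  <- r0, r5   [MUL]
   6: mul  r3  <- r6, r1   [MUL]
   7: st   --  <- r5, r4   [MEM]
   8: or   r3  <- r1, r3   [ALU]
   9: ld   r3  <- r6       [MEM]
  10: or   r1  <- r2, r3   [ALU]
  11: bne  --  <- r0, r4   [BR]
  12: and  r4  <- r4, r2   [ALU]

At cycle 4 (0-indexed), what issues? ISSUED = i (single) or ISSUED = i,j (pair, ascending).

ISSUED = 6,7

0. ld.MEM;or.ALU @i0/i1  | dual
1. sub.ALU;xor.ALU @i2/i3  | dual
2. ld.MEM @i4  | RAW r5
3. mul.MUL @i5  | no-port MUL/MUL
4. mul.MUL;st.MEM @i6/i7  | dual
5. or.ALU @i8  | WAW r3
6. ld.MEM @i9  | RAW r3
7. or.ALU;bne.BR @i10/i11  | dual
8. and.ALU @i12  | tail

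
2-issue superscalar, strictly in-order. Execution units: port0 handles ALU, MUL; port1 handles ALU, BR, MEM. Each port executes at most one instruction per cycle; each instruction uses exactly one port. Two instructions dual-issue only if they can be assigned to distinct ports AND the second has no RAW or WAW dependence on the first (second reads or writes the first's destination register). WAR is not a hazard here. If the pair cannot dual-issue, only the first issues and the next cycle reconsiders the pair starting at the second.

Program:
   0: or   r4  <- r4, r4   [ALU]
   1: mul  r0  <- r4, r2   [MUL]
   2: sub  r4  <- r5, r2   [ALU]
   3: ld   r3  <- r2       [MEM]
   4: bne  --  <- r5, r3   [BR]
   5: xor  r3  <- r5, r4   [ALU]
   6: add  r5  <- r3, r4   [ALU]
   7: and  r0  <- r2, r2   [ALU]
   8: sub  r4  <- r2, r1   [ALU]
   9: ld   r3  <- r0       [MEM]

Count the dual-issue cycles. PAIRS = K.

t=0 i0:or.ALU ; RAW r4
t=1 i1+i2:mul.MUL+sub.ALU ; dual
t=2 i3:ld.MEM ; no-port MEM/BR
t=3 i4+i5:bne.BR+xor.ALU ; dual
t=4 i6+i7:add.ALU+and.ALU ; dual
t=5 i8+i9:sub.ALU+ld.MEM ; dual

PAIRS = 4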